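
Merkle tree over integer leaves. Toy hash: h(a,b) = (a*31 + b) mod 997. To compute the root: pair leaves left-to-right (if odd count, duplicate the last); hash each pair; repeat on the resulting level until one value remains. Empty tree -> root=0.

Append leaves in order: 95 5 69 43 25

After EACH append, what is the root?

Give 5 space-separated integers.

Answer: 95 956 937 911 3

Derivation:
After append 95 (leaves=[95]):
  L0: [95]
  root=95
After append 5 (leaves=[95, 5]):
  L0: [95, 5]
  L1: h(95,5)=(95*31+5)%997=956 -> [956]
  root=956
After append 69 (leaves=[95, 5, 69]):
  L0: [95, 5, 69]
  L1: h(95,5)=(95*31+5)%997=956 h(69,69)=(69*31+69)%997=214 -> [956, 214]
  L2: h(956,214)=(956*31+214)%997=937 -> [937]
  root=937
After append 43 (leaves=[95, 5, 69, 43]):
  L0: [95, 5, 69, 43]
  L1: h(95,5)=(95*31+5)%997=956 h(69,43)=(69*31+43)%997=188 -> [956, 188]
  L2: h(956,188)=(956*31+188)%997=911 -> [911]
  root=911
After append 25 (leaves=[95, 5, 69, 43, 25]):
  L0: [95, 5, 69, 43, 25]
  L1: h(95,5)=(95*31+5)%997=956 h(69,43)=(69*31+43)%997=188 h(25,25)=(25*31+25)%997=800 -> [956, 188, 800]
  L2: h(956,188)=(956*31+188)%997=911 h(800,800)=(800*31+800)%997=675 -> [911, 675]
  L3: h(911,675)=(911*31+675)%997=3 -> [3]
  root=3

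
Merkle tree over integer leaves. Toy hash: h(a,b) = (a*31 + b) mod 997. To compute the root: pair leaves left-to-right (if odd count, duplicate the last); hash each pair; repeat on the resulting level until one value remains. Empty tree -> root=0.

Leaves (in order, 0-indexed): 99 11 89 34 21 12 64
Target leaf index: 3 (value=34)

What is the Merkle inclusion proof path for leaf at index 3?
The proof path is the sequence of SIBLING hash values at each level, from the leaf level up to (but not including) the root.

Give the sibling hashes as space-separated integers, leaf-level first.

L0 (leaves): [99, 11, 89, 34, 21, 12, 64], target index=3
L1: h(99,11)=(99*31+11)%997=89 [pair 0] h(89,34)=(89*31+34)%997=799 [pair 1] h(21,12)=(21*31+12)%997=663 [pair 2] h(64,64)=(64*31+64)%997=54 [pair 3] -> [89, 799, 663, 54]
  Sibling for proof at L0: 89
L2: h(89,799)=(89*31+799)%997=567 [pair 0] h(663,54)=(663*31+54)%997=667 [pair 1] -> [567, 667]
  Sibling for proof at L1: 89
L3: h(567,667)=(567*31+667)%997=298 [pair 0] -> [298]
  Sibling for proof at L2: 667
Root: 298
Proof path (sibling hashes from leaf to root): [89, 89, 667]

Answer: 89 89 667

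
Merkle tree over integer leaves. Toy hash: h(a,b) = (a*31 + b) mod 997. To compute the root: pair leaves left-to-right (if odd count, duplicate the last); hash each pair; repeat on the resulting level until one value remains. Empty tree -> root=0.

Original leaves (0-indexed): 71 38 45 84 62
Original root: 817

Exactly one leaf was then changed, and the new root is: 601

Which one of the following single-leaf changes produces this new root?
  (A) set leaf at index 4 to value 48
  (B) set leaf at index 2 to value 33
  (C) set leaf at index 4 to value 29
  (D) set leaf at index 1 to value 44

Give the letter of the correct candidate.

Original leaves: [71, 38, 45, 84, 62]
Target new root: 601
Try each candidate change and compute the resulting root:
Candidate A: set leaf[4] = 48 -> leaves = [71, 38, 45, 84, 48]
  L0: [71, 38, 45, 84, 48]
  L1: h(71,38)=(71*31+38)%997=245 h(45,84)=(45*31+84)%997=482 h(48,48)=(48*31+48)%997=539 -> [245, 482, 539]
  L2: h(245,482)=(245*31+482)%997=101 h(539,539)=(539*31+539)%997=299 -> [101, 299]
  L3: h(101,299)=(101*31+299)%997=439 -> [439]
  root = 439 != target 601
Candidate B: set leaf[2] = 33 -> leaves = [71, 38, 33, 84, 62]
  L0: [71, 38, 33, 84, 62]
  L1: h(71,38)=(71*31+38)%997=245 h(33,84)=(33*31+84)%997=110 h(62,62)=(62*31+62)%997=987 -> [245, 110, 987]
  L2: h(245,110)=(245*31+110)%997=726 h(987,987)=(987*31+987)%997=677 -> [726, 677]
  L3: h(726,677)=(726*31+677)%997=252 -> [252]
  root = 252 != target 601
Candidate C: set leaf[4] = 29 -> leaves = [71, 38, 45, 84, 29]
  L0: [71, 38, 45, 84, 29]
  L1: h(71,38)=(71*31+38)%997=245 h(45,84)=(45*31+84)%997=482 h(29,29)=(29*31+29)%997=928 -> [245, 482, 928]
  L2: h(245,482)=(245*31+482)%997=101 h(928,928)=(928*31+928)%997=783 -> [101, 783]
  L3: h(101,783)=(101*31+783)%997=923 -> [923]
  root = 923 != target 601
Candidate D: set leaf[1] = 44 -> leaves = [71, 44, 45, 84, 62]
  L0: [71, 44, 45, 84, 62]
  L1: h(71,44)=(71*31+44)%997=251 h(45,84)=(45*31+84)%997=482 h(62,62)=(62*31+62)%997=987 -> [251, 482, 987]
  L2: h(251,482)=(251*31+482)%997=287 h(987,987)=(987*31+987)%997=677 -> [287, 677]
  L3: h(287,677)=(287*31+677)%997=601 -> [601]
  root = 601 == target 601  ** MATCH **
Candidate D produces the target root.

Answer: D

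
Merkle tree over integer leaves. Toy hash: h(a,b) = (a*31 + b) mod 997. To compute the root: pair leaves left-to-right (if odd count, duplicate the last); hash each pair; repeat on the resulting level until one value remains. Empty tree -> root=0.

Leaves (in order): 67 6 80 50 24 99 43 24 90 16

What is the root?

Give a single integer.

Answer: 765

Derivation:
L0: [67, 6, 80, 50, 24, 99, 43, 24, 90, 16]
L1: h(67,6)=(67*31+6)%997=89 h(80,50)=(80*31+50)%997=536 h(24,99)=(24*31+99)%997=843 h(43,24)=(43*31+24)%997=360 h(90,16)=(90*31+16)%997=812 -> [89, 536, 843, 360, 812]
L2: h(89,536)=(89*31+536)%997=304 h(843,360)=(843*31+360)%997=571 h(812,812)=(812*31+812)%997=62 -> [304, 571, 62]
L3: h(304,571)=(304*31+571)%997=25 h(62,62)=(62*31+62)%997=987 -> [25, 987]
L4: h(25,987)=(25*31+987)%997=765 -> [765]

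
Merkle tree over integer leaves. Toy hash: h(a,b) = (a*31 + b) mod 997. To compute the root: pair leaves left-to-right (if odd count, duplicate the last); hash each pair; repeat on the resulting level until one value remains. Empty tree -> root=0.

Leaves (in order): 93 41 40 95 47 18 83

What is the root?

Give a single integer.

Answer: 454

Derivation:
L0: [93, 41, 40, 95, 47, 18, 83]
L1: h(93,41)=(93*31+41)%997=930 h(40,95)=(40*31+95)%997=338 h(47,18)=(47*31+18)%997=478 h(83,83)=(83*31+83)%997=662 -> [930, 338, 478, 662]
L2: h(930,338)=(930*31+338)%997=255 h(478,662)=(478*31+662)%997=525 -> [255, 525]
L3: h(255,525)=(255*31+525)%997=454 -> [454]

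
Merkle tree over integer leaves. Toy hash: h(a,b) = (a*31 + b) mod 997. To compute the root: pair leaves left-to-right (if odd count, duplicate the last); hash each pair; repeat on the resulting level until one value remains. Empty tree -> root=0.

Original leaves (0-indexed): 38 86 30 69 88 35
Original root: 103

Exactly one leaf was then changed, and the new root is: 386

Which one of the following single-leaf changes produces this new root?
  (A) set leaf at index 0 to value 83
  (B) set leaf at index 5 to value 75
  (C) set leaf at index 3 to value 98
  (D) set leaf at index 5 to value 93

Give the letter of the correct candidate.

Answer: B

Derivation:
Original leaves: [38, 86, 30, 69, 88, 35]
Target new root: 386
Try each candidate change and compute the resulting root:
Candidate A: set leaf[0] = 83 -> leaves = [83, 86, 30, 69, 88, 35]
  L0: [83, 86, 30, 69, 88, 35]
  L1: h(83,86)=(83*31+86)%997=665 h(30,69)=(30*31+69)%997=2 h(88,35)=(88*31+35)%997=769 -> [665, 2, 769]
  L2: h(665,2)=(665*31+2)%997=677 h(769,769)=(769*31+769)%997=680 -> [677, 680]
  L3: h(677,680)=(677*31+680)%997=730 -> [730]
  root = 730 != target 386
Candidate B: set leaf[5] = 75 -> leaves = [38, 86, 30, 69, 88, 75]
  L0: [38, 86, 30, 69, 88, 75]
  L1: h(38,86)=(38*31+86)%997=267 h(30,69)=(30*31+69)%997=2 h(88,75)=(88*31+75)%997=809 -> [267, 2, 809]
  L2: h(267,2)=(267*31+2)%997=303 h(809,809)=(809*31+809)%997=963 -> [303, 963]
  L3: h(303,963)=(303*31+963)%997=386 -> [386]
  root = 386 == target 386  ** MATCH **
Candidate C: set leaf[3] = 98 -> leaves = [38, 86, 30, 98, 88, 35]
  L0: [38, 86, 30, 98, 88, 35]
  L1: h(38,86)=(38*31+86)%997=267 h(30,98)=(30*31+98)%997=31 h(88,35)=(88*31+35)%997=769 -> [267, 31, 769]
  L2: h(267,31)=(267*31+31)%997=332 h(769,769)=(769*31+769)%997=680 -> [332, 680]
  L3: h(332,680)=(332*31+680)%997=5 -> [5]
  root = 5 != target 386
Candidate D: set leaf[5] = 93 -> leaves = [38, 86, 30, 69, 88, 93]
  L0: [38, 86, 30, 69, 88, 93]
  L1: h(38,86)=(38*31+86)%997=267 h(30,69)=(30*31+69)%997=2 h(88,93)=(88*31+93)%997=827 -> [267, 2, 827]
  L2: h(267,2)=(267*31+2)%997=303 h(827,827)=(827*31+827)%997=542 -> [303, 542]
  L3: h(303,542)=(303*31+542)%997=962 -> [962]
  root = 962 != target 386
Candidate B produces the target root.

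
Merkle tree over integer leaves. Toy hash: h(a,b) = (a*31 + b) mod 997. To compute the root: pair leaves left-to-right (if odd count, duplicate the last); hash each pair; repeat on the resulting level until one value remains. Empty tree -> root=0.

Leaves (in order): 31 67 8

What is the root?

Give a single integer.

Answer: 220

Derivation:
L0: [31, 67, 8]
L1: h(31,67)=(31*31+67)%997=31 h(8,8)=(8*31+8)%997=256 -> [31, 256]
L2: h(31,256)=(31*31+256)%997=220 -> [220]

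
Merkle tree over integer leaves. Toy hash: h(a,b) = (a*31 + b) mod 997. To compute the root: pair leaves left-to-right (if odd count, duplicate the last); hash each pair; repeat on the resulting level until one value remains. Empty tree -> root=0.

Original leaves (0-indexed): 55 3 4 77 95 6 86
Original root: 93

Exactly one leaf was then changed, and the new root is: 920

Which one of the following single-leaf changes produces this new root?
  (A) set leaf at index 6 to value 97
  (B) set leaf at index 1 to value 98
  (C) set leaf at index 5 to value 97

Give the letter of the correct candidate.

Answer: C

Derivation:
Original leaves: [55, 3, 4, 77, 95, 6, 86]
Target new root: 920
Try each candidate change and compute the resulting root:
Candidate A: set leaf[6] = 97 -> leaves = [55, 3, 4, 77, 95, 6, 97]
  L0: [55, 3, 4, 77, 95, 6, 97]
  L1: h(55,3)=(55*31+3)%997=711 h(4,77)=(4*31+77)%997=201 h(95,6)=(95*31+6)%997=957 h(97,97)=(97*31+97)%997=113 -> [711, 201, 957, 113]
  L2: h(711,201)=(711*31+201)%997=308 h(957,113)=(957*31+113)%997=867 -> [308, 867]
  L3: h(308,867)=(308*31+867)%997=445 -> [445]
  root = 445 != target 920
Candidate B: set leaf[1] = 98 -> leaves = [55, 98, 4, 77, 95, 6, 86]
  L0: [55, 98, 4, 77, 95, 6, 86]
  L1: h(55,98)=(55*31+98)%997=806 h(4,77)=(4*31+77)%997=201 h(95,6)=(95*31+6)%997=957 h(86,86)=(86*31+86)%997=758 -> [806, 201, 957, 758]
  L2: h(806,201)=(806*31+201)%997=262 h(957,758)=(957*31+758)%997=515 -> [262, 515]
  L3: h(262,515)=(262*31+515)%997=661 -> [661]
  root = 661 != target 920
Candidate C: set leaf[5] = 97 -> leaves = [55, 3, 4, 77, 95, 97, 86]
  L0: [55, 3, 4, 77, 95, 97, 86]
  L1: h(55,3)=(55*31+3)%997=711 h(4,77)=(4*31+77)%997=201 h(95,97)=(95*31+97)%997=51 h(86,86)=(86*31+86)%997=758 -> [711, 201, 51, 758]
  L2: h(711,201)=(711*31+201)%997=308 h(51,758)=(51*31+758)%997=345 -> [308, 345]
  L3: h(308,345)=(308*31+345)%997=920 -> [920]
  root = 920 == target 920  ** MATCH **
Candidate C produces the target root.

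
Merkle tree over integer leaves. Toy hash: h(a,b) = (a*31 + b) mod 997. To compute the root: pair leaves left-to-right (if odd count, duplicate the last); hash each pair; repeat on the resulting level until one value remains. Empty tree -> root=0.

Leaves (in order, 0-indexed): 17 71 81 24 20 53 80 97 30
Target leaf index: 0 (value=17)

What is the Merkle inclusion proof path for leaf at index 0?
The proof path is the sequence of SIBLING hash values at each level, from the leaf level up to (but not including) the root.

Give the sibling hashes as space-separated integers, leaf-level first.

L0 (leaves): [17, 71, 81, 24, 20, 53, 80, 97, 30], target index=0
L1: h(17,71)=(17*31+71)%997=598 [pair 0] h(81,24)=(81*31+24)%997=541 [pair 1] h(20,53)=(20*31+53)%997=673 [pair 2] h(80,97)=(80*31+97)%997=583 [pair 3] h(30,30)=(30*31+30)%997=960 [pair 4] -> [598, 541, 673, 583, 960]
  Sibling for proof at L0: 71
L2: h(598,541)=(598*31+541)%997=136 [pair 0] h(673,583)=(673*31+583)%997=509 [pair 1] h(960,960)=(960*31+960)%997=810 [pair 2] -> [136, 509, 810]
  Sibling for proof at L1: 541
L3: h(136,509)=(136*31+509)%997=737 [pair 0] h(810,810)=(810*31+810)%997=995 [pair 1] -> [737, 995]
  Sibling for proof at L2: 509
L4: h(737,995)=(737*31+995)%997=911 [pair 0] -> [911]
  Sibling for proof at L3: 995
Root: 911
Proof path (sibling hashes from leaf to root): [71, 541, 509, 995]

Answer: 71 541 509 995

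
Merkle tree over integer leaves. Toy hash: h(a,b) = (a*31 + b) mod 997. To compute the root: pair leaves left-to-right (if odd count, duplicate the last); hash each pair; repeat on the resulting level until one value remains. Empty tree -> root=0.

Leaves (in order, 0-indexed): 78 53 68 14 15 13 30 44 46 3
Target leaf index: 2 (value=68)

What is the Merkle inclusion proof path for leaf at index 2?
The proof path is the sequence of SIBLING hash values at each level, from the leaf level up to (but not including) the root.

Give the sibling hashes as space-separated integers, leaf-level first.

L0 (leaves): [78, 53, 68, 14, 15, 13, 30, 44, 46, 3], target index=2
L1: h(78,53)=(78*31+53)%997=477 [pair 0] h(68,14)=(68*31+14)%997=128 [pair 1] h(15,13)=(15*31+13)%997=478 [pair 2] h(30,44)=(30*31+44)%997=974 [pair 3] h(46,3)=(46*31+3)%997=432 [pair 4] -> [477, 128, 478, 974, 432]
  Sibling for proof at L0: 14
L2: h(477,128)=(477*31+128)%997=957 [pair 0] h(478,974)=(478*31+974)%997=837 [pair 1] h(432,432)=(432*31+432)%997=863 [pair 2] -> [957, 837, 863]
  Sibling for proof at L1: 477
L3: h(957,837)=(957*31+837)%997=594 [pair 0] h(863,863)=(863*31+863)%997=697 [pair 1] -> [594, 697]
  Sibling for proof at L2: 837
L4: h(594,697)=(594*31+697)%997=168 [pair 0] -> [168]
  Sibling for proof at L3: 697
Root: 168
Proof path (sibling hashes from leaf to root): [14, 477, 837, 697]

Answer: 14 477 837 697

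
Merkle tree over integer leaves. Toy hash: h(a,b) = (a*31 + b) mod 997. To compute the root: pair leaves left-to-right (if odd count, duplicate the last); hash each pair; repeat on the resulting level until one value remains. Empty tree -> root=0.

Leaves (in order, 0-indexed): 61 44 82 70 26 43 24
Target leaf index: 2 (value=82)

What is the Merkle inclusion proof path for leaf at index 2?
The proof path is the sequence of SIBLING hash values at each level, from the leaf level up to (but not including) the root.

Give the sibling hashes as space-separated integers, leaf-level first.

Answer: 70 938 168

Derivation:
L0 (leaves): [61, 44, 82, 70, 26, 43, 24], target index=2
L1: h(61,44)=(61*31+44)%997=938 [pair 0] h(82,70)=(82*31+70)%997=618 [pair 1] h(26,43)=(26*31+43)%997=849 [pair 2] h(24,24)=(24*31+24)%997=768 [pair 3] -> [938, 618, 849, 768]
  Sibling for proof at L0: 70
L2: h(938,618)=(938*31+618)%997=783 [pair 0] h(849,768)=(849*31+768)%997=168 [pair 1] -> [783, 168]
  Sibling for proof at L1: 938
L3: h(783,168)=(783*31+168)%997=513 [pair 0] -> [513]
  Sibling for proof at L2: 168
Root: 513
Proof path (sibling hashes from leaf to root): [70, 938, 168]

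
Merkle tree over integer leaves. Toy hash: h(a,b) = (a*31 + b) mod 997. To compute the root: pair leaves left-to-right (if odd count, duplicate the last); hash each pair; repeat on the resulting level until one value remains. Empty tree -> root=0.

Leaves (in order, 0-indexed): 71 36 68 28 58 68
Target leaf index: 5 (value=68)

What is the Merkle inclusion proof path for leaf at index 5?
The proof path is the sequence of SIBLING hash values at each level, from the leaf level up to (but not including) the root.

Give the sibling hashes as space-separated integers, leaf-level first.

L0 (leaves): [71, 36, 68, 28, 58, 68], target index=5
L1: h(71,36)=(71*31+36)%997=243 [pair 0] h(68,28)=(68*31+28)%997=142 [pair 1] h(58,68)=(58*31+68)%997=869 [pair 2] -> [243, 142, 869]
  Sibling for proof at L0: 58
L2: h(243,142)=(243*31+142)%997=696 [pair 0] h(869,869)=(869*31+869)%997=889 [pair 1] -> [696, 889]
  Sibling for proof at L1: 869
L3: h(696,889)=(696*31+889)%997=531 [pair 0] -> [531]
  Sibling for proof at L2: 696
Root: 531
Proof path (sibling hashes from leaf to root): [58, 869, 696]

Answer: 58 869 696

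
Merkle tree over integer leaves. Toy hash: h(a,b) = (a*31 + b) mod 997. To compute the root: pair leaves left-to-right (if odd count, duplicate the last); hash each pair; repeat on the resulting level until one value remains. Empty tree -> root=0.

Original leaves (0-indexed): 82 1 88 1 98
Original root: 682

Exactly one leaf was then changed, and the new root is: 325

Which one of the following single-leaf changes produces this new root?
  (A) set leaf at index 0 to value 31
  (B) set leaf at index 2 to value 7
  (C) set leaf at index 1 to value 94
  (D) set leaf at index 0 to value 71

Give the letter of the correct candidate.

Answer: C

Derivation:
Original leaves: [82, 1, 88, 1, 98]
Target new root: 325
Try each candidate change and compute the resulting root:
Candidate A: set leaf[0] = 31 -> leaves = [31, 1, 88, 1, 98]
  L0: [31, 1, 88, 1, 98]
  L1: h(31,1)=(31*31+1)%997=962 h(88,1)=(88*31+1)%997=735 h(98,98)=(98*31+98)%997=145 -> [962, 735, 145]
  L2: h(962,735)=(962*31+735)%997=647 h(145,145)=(145*31+145)%997=652 -> [647, 652]
  L3: h(647,652)=(647*31+652)%997=769 -> [769]
  root = 769 != target 325
Candidate B: set leaf[2] = 7 -> leaves = [82, 1, 7, 1, 98]
  L0: [82, 1, 7, 1, 98]
  L1: h(82,1)=(82*31+1)%997=549 h(7,1)=(7*31+1)%997=218 h(98,98)=(98*31+98)%997=145 -> [549, 218, 145]
  L2: h(549,218)=(549*31+218)%997=288 h(145,145)=(145*31+145)%997=652 -> [288, 652]
  L3: h(288,652)=(288*31+652)%997=607 -> [607]
  root = 607 != target 325
Candidate C: set leaf[1] = 94 -> leaves = [82, 94, 88, 1, 98]
  L0: [82, 94, 88, 1, 98]
  L1: h(82,94)=(82*31+94)%997=642 h(88,1)=(88*31+1)%997=735 h(98,98)=(98*31+98)%997=145 -> [642, 735, 145]
  L2: h(642,735)=(642*31+735)%997=697 h(145,145)=(145*31+145)%997=652 -> [697, 652]
  L3: h(697,652)=(697*31+652)%997=325 -> [325]
  root = 325 == target 325  ** MATCH **
Candidate D: set leaf[0] = 71 -> leaves = [71, 1, 88, 1, 98]
  L0: [71, 1, 88, 1, 98]
  L1: h(71,1)=(71*31+1)%997=208 h(88,1)=(88*31+1)%997=735 h(98,98)=(98*31+98)%997=145 -> [208, 735, 145]
  L2: h(208,735)=(208*31+735)%997=204 h(145,145)=(145*31+145)%997=652 -> [204, 652]
  L3: h(204,652)=(204*31+652)%997=994 -> [994]
  root = 994 != target 325
Candidate C produces the target root.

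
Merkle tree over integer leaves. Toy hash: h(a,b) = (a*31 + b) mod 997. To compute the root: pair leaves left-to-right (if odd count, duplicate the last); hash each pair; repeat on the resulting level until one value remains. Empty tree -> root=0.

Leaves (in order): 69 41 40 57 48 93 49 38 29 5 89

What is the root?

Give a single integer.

Answer: 168

Derivation:
L0: [69, 41, 40, 57, 48, 93, 49, 38, 29, 5, 89]
L1: h(69,41)=(69*31+41)%997=186 h(40,57)=(40*31+57)%997=300 h(48,93)=(48*31+93)%997=584 h(49,38)=(49*31+38)%997=560 h(29,5)=(29*31+5)%997=904 h(89,89)=(89*31+89)%997=854 -> [186, 300, 584, 560, 904, 854]
L2: h(186,300)=(186*31+300)%997=84 h(584,560)=(584*31+560)%997=718 h(904,854)=(904*31+854)%997=962 -> [84, 718, 962]
L3: h(84,718)=(84*31+718)%997=331 h(962,962)=(962*31+962)%997=874 -> [331, 874]
L4: h(331,874)=(331*31+874)%997=168 -> [168]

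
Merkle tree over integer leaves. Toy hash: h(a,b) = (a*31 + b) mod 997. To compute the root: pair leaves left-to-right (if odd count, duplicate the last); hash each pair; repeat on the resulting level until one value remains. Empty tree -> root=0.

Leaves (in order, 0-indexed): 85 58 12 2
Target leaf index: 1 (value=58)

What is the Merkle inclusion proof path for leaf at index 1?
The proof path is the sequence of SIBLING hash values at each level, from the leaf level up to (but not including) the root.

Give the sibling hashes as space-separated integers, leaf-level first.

L0 (leaves): [85, 58, 12, 2], target index=1
L1: h(85,58)=(85*31+58)%997=699 [pair 0] h(12,2)=(12*31+2)%997=374 [pair 1] -> [699, 374]
  Sibling for proof at L0: 85
L2: h(699,374)=(699*31+374)%997=109 [pair 0] -> [109]
  Sibling for proof at L1: 374
Root: 109
Proof path (sibling hashes from leaf to root): [85, 374]

Answer: 85 374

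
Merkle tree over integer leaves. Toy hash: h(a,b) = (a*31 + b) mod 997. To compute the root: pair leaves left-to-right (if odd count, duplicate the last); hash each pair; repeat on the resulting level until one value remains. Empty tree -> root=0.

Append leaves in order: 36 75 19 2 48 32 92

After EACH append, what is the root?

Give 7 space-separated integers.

Answer: 36 194 640 623 669 157 584

Derivation:
After append 36 (leaves=[36]):
  L0: [36]
  root=36
After append 75 (leaves=[36, 75]):
  L0: [36, 75]
  L1: h(36,75)=(36*31+75)%997=194 -> [194]
  root=194
After append 19 (leaves=[36, 75, 19]):
  L0: [36, 75, 19]
  L1: h(36,75)=(36*31+75)%997=194 h(19,19)=(19*31+19)%997=608 -> [194, 608]
  L2: h(194,608)=(194*31+608)%997=640 -> [640]
  root=640
After append 2 (leaves=[36, 75, 19, 2]):
  L0: [36, 75, 19, 2]
  L1: h(36,75)=(36*31+75)%997=194 h(19,2)=(19*31+2)%997=591 -> [194, 591]
  L2: h(194,591)=(194*31+591)%997=623 -> [623]
  root=623
After append 48 (leaves=[36, 75, 19, 2, 48]):
  L0: [36, 75, 19, 2, 48]
  L1: h(36,75)=(36*31+75)%997=194 h(19,2)=(19*31+2)%997=591 h(48,48)=(48*31+48)%997=539 -> [194, 591, 539]
  L2: h(194,591)=(194*31+591)%997=623 h(539,539)=(539*31+539)%997=299 -> [623, 299]
  L3: h(623,299)=(623*31+299)%997=669 -> [669]
  root=669
After append 32 (leaves=[36, 75, 19, 2, 48, 32]):
  L0: [36, 75, 19, 2, 48, 32]
  L1: h(36,75)=(36*31+75)%997=194 h(19,2)=(19*31+2)%997=591 h(48,32)=(48*31+32)%997=523 -> [194, 591, 523]
  L2: h(194,591)=(194*31+591)%997=623 h(523,523)=(523*31+523)%997=784 -> [623, 784]
  L3: h(623,784)=(623*31+784)%997=157 -> [157]
  root=157
After append 92 (leaves=[36, 75, 19, 2, 48, 32, 92]):
  L0: [36, 75, 19, 2, 48, 32, 92]
  L1: h(36,75)=(36*31+75)%997=194 h(19,2)=(19*31+2)%997=591 h(48,32)=(48*31+32)%997=523 h(92,92)=(92*31+92)%997=950 -> [194, 591, 523, 950]
  L2: h(194,591)=(194*31+591)%997=623 h(523,950)=(523*31+950)%997=214 -> [623, 214]
  L3: h(623,214)=(623*31+214)%997=584 -> [584]
  root=584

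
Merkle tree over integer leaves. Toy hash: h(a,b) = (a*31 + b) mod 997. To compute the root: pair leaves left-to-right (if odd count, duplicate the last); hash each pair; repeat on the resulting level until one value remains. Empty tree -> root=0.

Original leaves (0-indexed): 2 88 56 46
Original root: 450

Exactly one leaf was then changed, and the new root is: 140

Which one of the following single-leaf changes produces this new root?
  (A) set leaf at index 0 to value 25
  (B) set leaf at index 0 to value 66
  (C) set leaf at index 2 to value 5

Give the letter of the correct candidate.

Original leaves: [2, 88, 56, 46]
Target new root: 140
Try each candidate change and compute the resulting root:
Candidate A: set leaf[0] = 25 -> leaves = [25, 88, 56, 46]
  L0: [25, 88, 56, 46]
  L1: h(25,88)=(25*31+88)%997=863 h(56,46)=(56*31+46)%997=785 -> [863, 785]
  L2: h(863,785)=(863*31+785)%997=619 -> [619]
  root = 619 != target 140
Candidate B: set leaf[0] = 66 -> leaves = [66, 88, 56, 46]
  L0: [66, 88, 56, 46]
  L1: h(66,88)=(66*31+88)%997=140 h(56,46)=(56*31+46)%997=785 -> [140, 785]
  L2: h(140,785)=(140*31+785)%997=140 -> [140]
  root = 140 == target 140  ** MATCH **
Candidate C: set leaf[2] = 5 -> leaves = [2, 88, 5, 46]
  L0: [2, 88, 5, 46]
  L1: h(2,88)=(2*31+88)%997=150 h(5,46)=(5*31+46)%997=201 -> [150, 201]
  L2: h(150,201)=(150*31+201)%997=863 -> [863]
  root = 863 != target 140
Candidate B produces the target root.

Answer: B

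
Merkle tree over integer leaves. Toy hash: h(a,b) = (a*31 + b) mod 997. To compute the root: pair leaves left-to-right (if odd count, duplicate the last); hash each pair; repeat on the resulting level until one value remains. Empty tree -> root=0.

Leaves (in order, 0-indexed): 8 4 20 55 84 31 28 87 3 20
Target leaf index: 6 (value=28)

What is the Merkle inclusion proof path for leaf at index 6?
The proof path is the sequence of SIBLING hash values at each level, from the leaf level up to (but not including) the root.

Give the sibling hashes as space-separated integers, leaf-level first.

L0 (leaves): [8, 4, 20, 55, 84, 31, 28, 87, 3, 20], target index=6
L1: h(8,4)=(8*31+4)%997=252 [pair 0] h(20,55)=(20*31+55)%997=675 [pair 1] h(84,31)=(84*31+31)%997=641 [pair 2] h(28,87)=(28*31+87)%997=955 [pair 3] h(3,20)=(3*31+20)%997=113 [pair 4] -> [252, 675, 641, 955, 113]
  Sibling for proof at L0: 87
L2: h(252,675)=(252*31+675)%997=511 [pair 0] h(641,955)=(641*31+955)%997=886 [pair 1] h(113,113)=(113*31+113)%997=625 [pair 2] -> [511, 886, 625]
  Sibling for proof at L1: 641
L3: h(511,886)=(511*31+886)%997=775 [pair 0] h(625,625)=(625*31+625)%997=60 [pair 1] -> [775, 60]
  Sibling for proof at L2: 511
L4: h(775,60)=(775*31+60)%997=157 [pair 0] -> [157]
  Sibling for proof at L3: 60
Root: 157
Proof path (sibling hashes from leaf to root): [87, 641, 511, 60]

Answer: 87 641 511 60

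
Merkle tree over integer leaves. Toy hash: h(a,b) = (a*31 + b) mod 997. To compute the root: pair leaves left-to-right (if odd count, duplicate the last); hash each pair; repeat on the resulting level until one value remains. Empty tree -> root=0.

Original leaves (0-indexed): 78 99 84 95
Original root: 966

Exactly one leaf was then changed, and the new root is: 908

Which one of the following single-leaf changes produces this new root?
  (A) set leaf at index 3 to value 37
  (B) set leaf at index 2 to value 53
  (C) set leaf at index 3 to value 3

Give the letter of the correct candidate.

Answer: A

Derivation:
Original leaves: [78, 99, 84, 95]
Target new root: 908
Try each candidate change and compute the resulting root:
Candidate A: set leaf[3] = 37 -> leaves = [78, 99, 84, 37]
  L0: [78, 99, 84, 37]
  L1: h(78,99)=(78*31+99)%997=523 h(84,37)=(84*31+37)%997=647 -> [523, 647]
  L2: h(523,647)=(523*31+647)%997=908 -> [908]
  root = 908 == target 908  ** MATCH **
Candidate B: set leaf[2] = 53 -> leaves = [78, 99, 53, 95]
  L0: [78, 99, 53, 95]
  L1: h(78,99)=(78*31+99)%997=523 h(53,95)=(53*31+95)%997=741 -> [523, 741]
  L2: h(523,741)=(523*31+741)%997=5 -> [5]
  root = 5 != target 908
Candidate C: set leaf[3] = 3 -> leaves = [78, 99, 84, 3]
  L0: [78, 99, 84, 3]
  L1: h(78,99)=(78*31+99)%997=523 h(84,3)=(84*31+3)%997=613 -> [523, 613]
  L2: h(523,613)=(523*31+613)%997=874 -> [874]
  root = 874 != target 908
Candidate A produces the target root.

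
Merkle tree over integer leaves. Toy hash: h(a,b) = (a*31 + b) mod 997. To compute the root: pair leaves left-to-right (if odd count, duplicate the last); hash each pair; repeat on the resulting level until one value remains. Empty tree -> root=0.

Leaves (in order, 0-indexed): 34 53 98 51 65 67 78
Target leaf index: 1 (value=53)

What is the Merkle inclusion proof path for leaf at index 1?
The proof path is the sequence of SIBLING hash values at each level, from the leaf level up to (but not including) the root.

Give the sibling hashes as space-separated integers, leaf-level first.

Answer: 34 98 239

Derivation:
L0 (leaves): [34, 53, 98, 51, 65, 67, 78], target index=1
L1: h(34,53)=(34*31+53)%997=110 [pair 0] h(98,51)=(98*31+51)%997=98 [pair 1] h(65,67)=(65*31+67)%997=88 [pair 2] h(78,78)=(78*31+78)%997=502 [pair 3] -> [110, 98, 88, 502]
  Sibling for proof at L0: 34
L2: h(110,98)=(110*31+98)%997=517 [pair 0] h(88,502)=(88*31+502)%997=239 [pair 1] -> [517, 239]
  Sibling for proof at L1: 98
L3: h(517,239)=(517*31+239)%997=314 [pair 0] -> [314]
  Sibling for proof at L2: 239
Root: 314
Proof path (sibling hashes from leaf to root): [34, 98, 239]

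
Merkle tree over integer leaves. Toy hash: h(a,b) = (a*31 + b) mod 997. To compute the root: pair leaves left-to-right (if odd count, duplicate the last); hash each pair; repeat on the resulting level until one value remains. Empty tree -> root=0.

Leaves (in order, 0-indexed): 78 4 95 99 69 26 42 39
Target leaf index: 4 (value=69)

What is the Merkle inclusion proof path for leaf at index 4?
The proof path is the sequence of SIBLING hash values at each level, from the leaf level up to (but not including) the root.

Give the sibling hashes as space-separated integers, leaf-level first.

L0 (leaves): [78, 4, 95, 99, 69, 26, 42, 39], target index=4
L1: h(78,4)=(78*31+4)%997=428 [pair 0] h(95,99)=(95*31+99)%997=53 [pair 1] h(69,26)=(69*31+26)%997=171 [pair 2] h(42,39)=(42*31+39)%997=344 [pair 3] -> [428, 53, 171, 344]
  Sibling for proof at L0: 26
L2: h(428,53)=(428*31+53)%997=360 [pair 0] h(171,344)=(171*31+344)%997=660 [pair 1] -> [360, 660]
  Sibling for proof at L1: 344
L3: h(360,660)=(360*31+660)%997=853 [pair 0] -> [853]
  Sibling for proof at L2: 360
Root: 853
Proof path (sibling hashes from leaf to root): [26, 344, 360]

Answer: 26 344 360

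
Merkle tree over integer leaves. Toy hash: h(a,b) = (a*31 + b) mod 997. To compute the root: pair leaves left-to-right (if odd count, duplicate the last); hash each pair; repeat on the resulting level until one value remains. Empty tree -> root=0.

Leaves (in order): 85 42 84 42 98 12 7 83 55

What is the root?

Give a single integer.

L0: [85, 42, 84, 42, 98, 12, 7, 83, 55]
L1: h(85,42)=(85*31+42)%997=683 h(84,42)=(84*31+42)%997=652 h(98,12)=(98*31+12)%997=59 h(7,83)=(7*31+83)%997=300 h(55,55)=(55*31+55)%997=763 -> [683, 652, 59, 300, 763]
L2: h(683,652)=(683*31+652)%997=888 h(59,300)=(59*31+300)%997=135 h(763,763)=(763*31+763)%997=488 -> [888, 135, 488]
L3: h(888,135)=(888*31+135)%997=744 h(488,488)=(488*31+488)%997=661 -> [744, 661]
L4: h(744,661)=(744*31+661)%997=794 -> [794]

Answer: 794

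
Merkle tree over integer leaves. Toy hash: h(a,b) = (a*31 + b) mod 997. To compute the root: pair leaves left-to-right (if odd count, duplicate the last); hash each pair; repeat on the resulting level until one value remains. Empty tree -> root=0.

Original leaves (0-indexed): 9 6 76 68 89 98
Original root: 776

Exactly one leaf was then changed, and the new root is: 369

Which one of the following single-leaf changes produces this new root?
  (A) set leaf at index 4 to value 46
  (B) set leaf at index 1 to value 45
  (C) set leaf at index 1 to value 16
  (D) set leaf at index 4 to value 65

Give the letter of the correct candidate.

Original leaves: [9, 6, 76, 68, 89, 98]
Target new root: 369
Try each candidate change and compute the resulting root:
Candidate A: set leaf[4] = 46 -> leaves = [9, 6, 76, 68, 46, 98]
  L0: [9, 6, 76, 68, 46, 98]
  L1: h(9,6)=(9*31+6)%997=285 h(76,68)=(76*31+68)%997=430 h(46,98)=(46*31+98)%997=527 -> [285, 430, 527]
  L2: h(285,430)=(285*31+430)%997=292 h(527,527)=(527*31+527)%997=912 -> [292, 912]
  L3: h(292,912)=(292*31+912)%997=991 -> [991]
  root = 991 != target 369
Candidate B: set leaf[1] = 45 -> leaves = [9, 45, 76, 68, 89, 98]
  L0: [9, 45, 76, 68, 89, 98]
  L1: h(9,45)=(9*31+45)%997=324 h(76,68)=(76*31+68)%997=430 h(89,98)=(89*31+98)%997=863 -> [324, 430, 863]
  L2: h(324,430)=(324*31+430)%997=504 h(863,863)=(863*31+863)%997=697 -> [504, 697]
  L3: h(504,697)=(504*31+697)%997=369 -> [369]
  root = 369 == target 369  ** MATCH **
Candidate C: set leaf[1] = 16 -> leaves = [9, 16, 76, 68, 89, 98]
  L0: [9, 16, 76, 68, 89, 98]
  L1: h(9,16)=(9*31+16)%997=295 h(76,68)=(76*31+68)%997=430 h(89,98)=(89*31+98)%997=863 -> [295, 430, 863]
  L2: h(295,430)=(295*31+430)%997=602 h(863,863)=(863*31+863)%997=697 -> [602, 697]
  L3: h(602,697)=(602*31+697)%997=416 -> [416]
  root = 416 != target 369
Candidate D: set leaf[4] = 65 -> leaves = [9, 6, 76, 68, 65, 98]
  L0: [9, 6, 76, 68, 65, 98]
  L1: h(9,6)=(9*31+6)%997=285 h(76,68)=(76*31+68)%997=430 h(65,98)=(65*31+98)%997=119 -> [285, 430, 119]
  L2: h(285,430)=(285*31+430)%997=292 h(119,119)=(119*31+119)%997=817 -> [292, 817]
  L3: h(292,817)=(292*31+817)%997=896 -> [896]
  root = 896 != target 369
Candidate B produces the target root.

Answer: B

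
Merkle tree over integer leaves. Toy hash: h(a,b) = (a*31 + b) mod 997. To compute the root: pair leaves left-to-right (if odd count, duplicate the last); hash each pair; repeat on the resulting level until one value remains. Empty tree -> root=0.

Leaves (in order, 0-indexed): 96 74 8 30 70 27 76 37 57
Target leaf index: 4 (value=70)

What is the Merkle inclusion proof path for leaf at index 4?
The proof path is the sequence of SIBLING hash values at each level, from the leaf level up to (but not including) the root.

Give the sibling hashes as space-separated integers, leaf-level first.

L0 (leaves): [96, 74, 8, 30, 70, 27, 76, 37, 57], target index=4
L1: h(96,74)=(96*31+74)%997=59 [pair 0] h(8,30)=(8*31+30)%997=278 [pair 1] h(70,27)=(70*31+27)%997=203 [pair 2] h(76,37)=(76*31+37)%997=399 [pair 3] h(57,57)=(57*31+57)%997=827 [pair 4] -> [59, 278, 203, 399, 827]
  Sibling for proof at L0: 27
L2: h(59,278)=(59*31+278)%997=113 [pair 0] h(203,399)=(203*31+399)%997=710 [pair 1] h(827,827)=(827*31+827)%997=542 [pair 2] -> [113, 710, 542]
  Sibling for proof at L1: 399
L3: h(113,710)=(113*31+710)%997=225 [pair 0] h(542,542)=(542*31+542)%997=395 [pair 1] -> [225, 395]
  Sibling for proof at L2: 113
L4: h(225,395)=(225*31+395)%997=391 [pair 0] -> [391]
  Sibling for proof at L3: 395
Root: 391
Proof path (sibling hashes from leaf to root): [27, 399, 113, 395]

Answer: 27 399 113 395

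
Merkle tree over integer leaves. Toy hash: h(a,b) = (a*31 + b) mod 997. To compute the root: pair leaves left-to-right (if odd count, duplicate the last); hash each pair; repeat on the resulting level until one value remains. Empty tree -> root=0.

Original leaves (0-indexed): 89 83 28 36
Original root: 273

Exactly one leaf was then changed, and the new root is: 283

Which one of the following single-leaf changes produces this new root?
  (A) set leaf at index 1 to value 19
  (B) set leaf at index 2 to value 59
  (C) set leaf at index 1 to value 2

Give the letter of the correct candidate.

Answer: A

Derivation:
Original leaves: [89, 83, 28, 36]
Target new root: 283
Try each candidate change and compute the resulting root:
Candidate A: set leaf[1] = 19 -> leaves = [89, 19, 28, 36]
  L0: [89, 19, 28, 36]
  L1: h(89,19)=(89*31+19)%997=784 h(28,36)=(28*31+36)%997=904 -> [784, 904]
  L2: h(784,904)=(784*31+904)%997=283 -> [283]
  root = 283 == target 283  ** MATCH **
Candidate B: set leaf[2] = 59 -> leaves = [89, 83, 59, 36]
  L0: [89, 83, 59, 36]
  L1: h(89,83)=(89*31+83)%997=848 h(59,36)=(59*31+36)%997=868 -> [848, 868]
  L2: h(848,868)=(848*31+868)%997=237 -> [237]
  root = 237 != target 283
Candidate C: set leaf[1] = 2 -> leaves = [89, 2, 28, 36]
  L0: [89, 2, 28, 36]
  L1: h(89,2)=(89*31+2)%997=767 h(28,36)=(28*31+36)%997=904 -> [767, 904]
  L2: h(767,904)=(767*31+904)%997=753 -> [753]
  root = 753 != target 283
Candidate A produces the target root.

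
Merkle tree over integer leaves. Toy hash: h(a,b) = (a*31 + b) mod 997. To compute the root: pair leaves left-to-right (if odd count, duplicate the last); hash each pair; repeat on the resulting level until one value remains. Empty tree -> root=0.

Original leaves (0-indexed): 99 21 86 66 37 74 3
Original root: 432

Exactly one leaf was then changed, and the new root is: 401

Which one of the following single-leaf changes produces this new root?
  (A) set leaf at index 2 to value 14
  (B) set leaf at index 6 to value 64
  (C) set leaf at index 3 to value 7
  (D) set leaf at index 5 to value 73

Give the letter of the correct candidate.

Original leaves: [99, 21, 86, 66, 37, 74, 3]
Target new root: 401
Try each candidate change and compute the resulting root:
Candidate A: set leaf[2] = 14 -> leaves = [99, 21, 14, 66, 37, 74, 3]
  L0: [99, 21, 14, 66, 37, 74, 3]
  L1: h(99,21)=(99*31+21)%997=99 h(14,66)=(14*31+66)%997=500 h(37,74)=(37*31+74)%997=224 h(3,3)=(3*31+3)%997=96 -> [99, 500, 224, 96]
  L2: h(99,500)=(99*31+500)%997=578 h(224,96)=(224*31+96)%997=61 -> [578, 61]
  L3: h(578,61)=(578*31+61)%997=33 -> [33]
  root = 33 != target 401
Candidate B: set leaf[6] = 64 -> leaves = [99, 21, 86, 66, 37, 74, 64]
  L0: [99, 21, 86, 66, 37, 74, 64]
  L1: h(99,21)=(99*31+21)%997=99 h(86,66)=(86*31+66)%997=738 h(37,74)=(37*31+74)%997=224 h(64,64)=(64*31+64)%997=54 -> [99, 738, 224, 54]
  L2: h(99,738)=(99*31+738)%997=816 h(224,54)=(224*31+54)%997=19 -> [816, 19]
  L3: h(816,19)=(816*31+19)%997=390 -> [390]
  root = 390 != target 401
Candidate C: set leaf[3] = 7 -> leaves = [99, 21, 86, 7, 37, 74, 3]
  L0: [99, 21, 86, 7, 37, 74, 3]
  L1: h(99,21)=(99*31+21)%997=99 h(86,7)=(86*31+7)%997=679 h(37,74)=(37*31+74)%997=224 h(3,3)=(3*31+3)%997=96 -> [99, 679, 224, 96]
  L2: h(99,679)=(99*31+679)%997=757 h(224,96)=(224*31+96)%997=61 -> [757, 61]
  L3: h(757,61)=(757*31+61)%997=597 -> [597]
  root = 597 != target 401
Candidate D: set leaf[5] = 73 -> leaves = [99, 21, 86, 66, 37, 73, 3]
  L0: [99, 21, 86, 66, 37, 73, 3]
  L1: h(99,21)=(99*31+21)%997=99 h(86,66)=(86*31+66)%997=738 h(37,73)=(37*31+73)%997=223 h(3,3)=(3*31+3)%997=96 -> [99, 738, 223, 96]
  L2: h(99,738)=(99*31+738)%997=816 h(223,96)=(223*31+96)%997=30 -> [816, 30]
  L3: h(816,30)=(816*31+30)%997=401 -> [401]
  root = 401 == target 401  ** MATCH **
Candidate D produces the target root.

Answer: D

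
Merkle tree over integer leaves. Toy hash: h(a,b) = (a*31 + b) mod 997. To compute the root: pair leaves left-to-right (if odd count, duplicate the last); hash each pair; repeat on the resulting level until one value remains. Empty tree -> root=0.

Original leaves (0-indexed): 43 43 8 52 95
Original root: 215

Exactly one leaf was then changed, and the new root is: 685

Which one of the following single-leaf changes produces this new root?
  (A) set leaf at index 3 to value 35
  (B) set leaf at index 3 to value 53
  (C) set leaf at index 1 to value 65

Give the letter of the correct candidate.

Answer: A

Derivation:
Original leaves: [43, 43, 8, 52, 95]
Target new root: 685
Try each candidate change and compute the resulting root:
Candidate A: set leaf[3] = 35 -> leaves = [43, 43, 8, 35, 95]
  L0: [43, 43, 8, 35, 95]
  L1: h(43,43)=(43*31+43)%997=379 h(8,35)=(8*31+35)%997=283 h(95,95)=(95*31+95)%997=49 -> [379, 283, 49]
  L2: h(379,283)=(379*31+283)%997=68 h(49,49)=(49*31+49)%997=571 -> [68, 571]
  L3: h(68,571)=(68*31+571)%997=685 -> [685]
  root = 685 == target 685  ** MATCH **
Candidate B: set leaf[3] = 53 -> leaves = [43, 43, 8, 53, 95]
  L0: [43, 43, 8, 53, 95]
  L1: h(43,43)=(43*31+43)%997=379 h(8,53)=(8*31+53)%997=301 h(95,95)=(95*31+95)%997=49 -> [379, 301, 49]
  L2: h(379,301)=(379*31+301)%997=86 h(49,49)=(49*31+49)%997=571 -> [86, 571]
  L3: h(86,571)=(86*31+571)%997=246 -> [246]
  root = 246 != target 685
Candidate C: set leaf[1] = 65 -> leaves = [43, 65, 8, 52, 95]
  L0: [43, 65, 8, 52, 95]
  L1: h(43,65)=(43*31+65)%997=401 h(8,52)=(8*31+52)%997=300 h(95,95)=(95*31+95)%997=49 -> [401, 300, 49]
  L2: h(401,300)=(401*31+300)%997=767 h(49,49)=(49*31+49)%997=571 -> [767, 571]
  L3: h(767,571)=(767*31+571)%997=420 -> [420]
  root = 420 != target 685
Candidate A produces the target root.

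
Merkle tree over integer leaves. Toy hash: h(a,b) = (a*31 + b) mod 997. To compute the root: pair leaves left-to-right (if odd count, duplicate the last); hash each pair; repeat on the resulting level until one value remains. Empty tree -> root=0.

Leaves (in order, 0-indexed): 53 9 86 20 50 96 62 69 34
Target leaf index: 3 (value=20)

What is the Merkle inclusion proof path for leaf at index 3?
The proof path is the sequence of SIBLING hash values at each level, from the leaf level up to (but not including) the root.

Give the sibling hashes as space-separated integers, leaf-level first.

L0 (leaves): [53, 9, 86, 20, 50, 96, 62, 69, 34], target index=3
L1: h(53,9)=(53*31+9)%997=655 [pair 0] h(86,20)=(86*31+20)%997=692 [pair 1] h(50,96)=(50*31+96)%997=649 [pair 2] h(62,69)=(62*31+69)%997=994 [pair 3] h(34,34)=(34*31+34)%997=91 [pair 4] -> [655, 692, 649, 994, 91]
  Sibling for proof at L0: 86
L2: h(655,692)=(655*31+692)%997=60 [pair 0] h(649,994)=(649*31+994)%997=176 [pair 1] h(91,91)=(91*31+91)%997=918 [pair 2] -> [60, 176, 918]
  Sibling for proof at L1: 655
L3: h(60,176)=(60*31+176)%997=42 [pair 0] h(918,918)=(918*31+918)%997=463 [pair 1] -> [42, 463]
  Sibling for proof at L2: 176
L4: h(42,463)=(42*31+463)%997=768 [pair 0] -> [768]
  Sibling for proof at L3: 463
Root: 768
Proof path (sibling hashes from leaf to root): [86, 655, 176, 463]

Answer: 86 655 176 463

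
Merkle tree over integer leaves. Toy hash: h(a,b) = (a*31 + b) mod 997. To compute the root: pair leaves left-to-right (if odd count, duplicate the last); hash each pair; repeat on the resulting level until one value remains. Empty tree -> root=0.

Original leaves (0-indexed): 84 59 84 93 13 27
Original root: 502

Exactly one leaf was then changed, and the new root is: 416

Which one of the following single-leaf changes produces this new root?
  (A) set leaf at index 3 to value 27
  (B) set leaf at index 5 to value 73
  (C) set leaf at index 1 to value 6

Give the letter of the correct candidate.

Original leaves: [84, 59, 84, 93, 13, 27]
Target new root: 416
Try each candidate change and compute the resulting root:
Candidate A: set leaf[3] = 27 -> leaves = [84, 59, 84, 27, 13, 27]
  L0: [84, 59, 84, 27, 13, 27]
  L1: h(84,59)=(84*31+59)%997=669 h(84,27)=(84*31+27)%997=637 h(13,27)=(13*31+27)%997=430 -> [669, 637, 430]
  L2: h(669,637)=(669*31+637)%997=439 h(430,430)=(430*31+430)%997=799 -> [439, 799]
  L3: h(439,799)=(439*31+799)%997=450 -> [450]
  root = 450 != target 416
Candidate B: set leaf[5] = 73 -> leaves = [84, 59, 84, 93, 13, 73]
  L0: [84, 59, 84, 93, 13, 73]
  L1: h(84,59)=(84*31+59)%997=669 h(84,93)=(84*31+93)%997=703 h(13,73)=(13*31+73)%997=476 -> [669, 703, 476]
  L2: h(669,703)=(669*31+703)%997=505 h(476,476)=(476*31+476)%997=277 -> [505, 277]
  L3: h(505,277)=(505*31+277)%997=977 -> [977]
  root = 977 != target 416
Candidate C: set leaf[1] = 6 -> leaves = [84, 6, 84, 93, 13, 27]
  L0: [84, 6, 84, 93, 13, 27]
  L1: h(84,6)=(84*31+6)%997=616 h(84,93)=(84*31+93)%997=703 h(13,27)=(13*31+27)%997=430 -> [616, 703, 430]
  L2: h(616,703)=(616*31+703)%997=856 h(430,430)=(430*31+430)%997=799 -> [856, 799]
  L3: h(856,799)=(856*31+799)%997=416 -> [416]
  root = 416 == target 416  ** MATCH **
Candidate C produces the target root.

Answer: C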